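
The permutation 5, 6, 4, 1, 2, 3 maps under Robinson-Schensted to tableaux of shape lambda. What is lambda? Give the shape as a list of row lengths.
Row-insert each entry into an empty tableau.

After inserting 5: P = [[5]].
After inserting 6: P = [[5, 6]].
After inserting 4: P = [[4, 6], [5]].
After inserting 1: P = [[1, 6], [4], [5]].
After inserting 2: P = [[1, 2], [4, 6], [5]].
After inserting 3: P = [[1, 2, 3], [4, 6], [5]].

The final insertion tableau P = [[1, 2, 3], [4, 6], [5]] has shape [3, 2, 1].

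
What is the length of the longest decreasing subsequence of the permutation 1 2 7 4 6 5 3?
4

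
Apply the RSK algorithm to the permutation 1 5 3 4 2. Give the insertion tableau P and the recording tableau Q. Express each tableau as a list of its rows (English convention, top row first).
Insert each entry of the permutation into P by Schensted row insertion, recording in Q the position of each new cell.

Insert 1: appended to row 1. P = [[1]], Q = [[1]].
Insert 5: appended to row 1. P = [[1, 5]], Q = [[1, 2]].
Insert 3: 3 bumps 5 from row 1; 5 starts row 2. P = [[1, 3], [5]], Q = [[1, 2], [3]].
Insert 4: appended to row 1. P = [[1, 3, 4], [5]], Q = [[1, 2, 4], [3]].
Insert 2: 2 bumps 3 from row 1; 3 bumps 5 from row 2; 5 starts row 3. P = [[1, 2, 4], [3], [5]], Q = [[1, 2, 4], [3], [5]].

So P = [[1, 2, 4], [3], [5]], Q = [[1, 2, 4], [3], [5]].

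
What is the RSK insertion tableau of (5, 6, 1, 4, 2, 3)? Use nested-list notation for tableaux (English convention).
P = [[1, 2, 3], [4, 6], [5]]

Insert 5: appended to row 1. P = [[5]].
Insert 6: appended to row 1. P = [[5, 6]].
Insert 1: 1 bumps 5 from row 1; 5 starts row 2. P = [[1, 6], [5]].
Insert 4: 4 bumps 6 from row 1; 6 appends to row 2. P = [[1, 4], [5, 6]].
Insert 2: 2 bumps 4 from row 1; 4 bumps 5 from row 2; 5 starts row 3. P = [[1, 2], [4, 6], [5]].
Insert 3: appended to row 1. P = [[1, 2, 3], [4, 6], [5]].

So P = [[1, 2, 3], [4, 6], [5]].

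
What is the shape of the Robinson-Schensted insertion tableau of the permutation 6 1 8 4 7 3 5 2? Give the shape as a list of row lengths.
Row-insert each entry into an empty tableau.

After inserting 6: P = [[6]].
After inserting 1: P = [[1], [6]].
After inserting 8: P = [[1, 8], [6]].
After inserting 4: P = [[1, 4], [6, 8]].
After inserting 7: P = [[1, 4, 7], [6, 8]].
After inserting 3: P = [[1, 3, 7], [4, 8], [6]].
After inserting 5: P = [[1, 3, 5], [4, 7], [6, 8]].
After inserting 2: P = [[1, 2, 5], [3, 7], [4, 8], [6]].

The final insertion tableau P = [[1, 2, 5], [3, 7], [4, 8], [6]] has shape [3, 2, 2, 1].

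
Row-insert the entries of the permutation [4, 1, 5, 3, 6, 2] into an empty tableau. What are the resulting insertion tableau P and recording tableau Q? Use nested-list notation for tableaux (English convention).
P = [[1, 2, 6], [3, 5], [4]], Q = [[1, 3, 5], [2, 4], [6]]

Insert each entry of the permutation into P by Schensted row insertion, recording in Q the position of each new cell.

Insert 4: appended to row 1. P = [[4]].
Insert 1: 1 bumps 4 from row 1; 4 starts row 2. P = [[1], [4]].
Insert 5: appended to row 1. P = [[1, 5], [4]].
Insert 3: 3 bumps 5 from row 1; 5 appends to row 2. P = [[1, 3], [4, 5]].
Insert 6: appended to row 1. P = [[1, 3, 6], [4, 5]].
Insert 2: 2 bumps 3 from row 1; 3 bumps 4 from row 2; 4 starts row 3. P = [[1, 2, 6], [3, 5], [4]].

So P = [[1, 2, 6], [3, 5], [4]], Q = [[1, 3, 5], [2, 4], [6]].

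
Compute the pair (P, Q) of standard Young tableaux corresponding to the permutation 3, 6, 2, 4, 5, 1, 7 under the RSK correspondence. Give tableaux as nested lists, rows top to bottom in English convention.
Insert each entry of the permutation into P by Schensted row insertion, recording in Q the position of each new cell.

Insert 3: appended to row 1. P = [[3]].
Insert 6: appended to row 1. P = [[3, 6]].
Insert 2: 2 bumps 3 from row 1; 3 starts row 2. P = [[2, 6], [3]].
Insert 4: 4 bumps 6 from row 1; 6 appends to row 2. P = [[2, 4], [3, 6]].
Insert 5: appended to row 1. P = [[2, 4, 5], [3, 6]].
Insert 1: 1 bumps 2 from row 1; 2 bumps 3 from row 2; 3 starts row 3. P = [[1, 4, 5], [2, 6], [3]].
Insert 7: appended to row 1. P = [[1, 4, 5, 7], [2, 6], [3]].

So P = [[1, 4, 5, 7], [2, 6], [3]], Q = [[1, 2, 5, 7], [3, 4], [6]].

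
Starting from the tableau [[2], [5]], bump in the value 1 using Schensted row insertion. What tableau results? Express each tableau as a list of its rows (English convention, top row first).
[[1], [2], [5]]

In row 1, 1 replaces 2 (the leftmost entry greater than 1); 2 is bumped to row 2. In row 2, 2 replaces 5 (the leftmost entry greater than 2); 5 is bumped to row 3. 5 starts a new row 3. The new tableau is [[1], [2], [5]].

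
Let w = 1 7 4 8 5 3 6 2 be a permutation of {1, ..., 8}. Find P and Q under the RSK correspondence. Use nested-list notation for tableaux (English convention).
Insert each entry of the permutation into P by Schensted row insertion, recording in Q the position of each new cell.

Insert 1: appended to row 1. P = [[1]].
Insert 7: appended to row 1. P = [[1, 7]].
Insert 4: 4 bumps 7 from row 1; 7 starts row 2. P = [[1, 4], [7]].
Insert 8: appended to row 1. P = [[1, 4, 8], [7]].
Insert 5: 5 bumps 8 from row 1; 8 appends to row 2. P = [[1, 4, 5], [7, 8]].
Insert 3: 3 bumps 4 from row 1; 4 bumps 7 from row 2; 7 starts row 3. P = [[1, 3, 5], [4, 8], [7]].
Insert 6: appended to row 1. P = [[1, 3, 5, 6], [4, 8], [7]].
Insert 2: 2 bumps 3 from row 1; 3 bumps 4 from row 2; 4 bumps 7 from row 3; 7 starts row 4. P = [[1, 2, 5, 6], [3, 8], [4], [7]].

So P = [[1, 2, 5, 6], [3, 8], [4], [7]], Q = [[1, 2, 4, 7], [3, 5], [6], [8]].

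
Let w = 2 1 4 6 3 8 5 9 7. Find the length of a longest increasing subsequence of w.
5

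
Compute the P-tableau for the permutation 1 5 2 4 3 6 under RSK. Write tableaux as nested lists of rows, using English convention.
P = [[1, 2, 3, 6], [4], [5]]

Insert 1: appended to row 1. P = [[1]].
Insert 5: appended to row 1. P = [[1, 5]].
Insert 2: 2 bumps 5 from row 1; 5 starts row 2. P = [[1, 2], [5]].
Insert 4: appended to row 1. P = [[1, 2, 4], [5]].
Insert 3: 3 bumps 4 from row 1; 4 bumps 5 from row 2; 5 starts row 3. P = [[1, 2, 3], [4], [5]].
Insert 6: appended to row 1. P = [[1, 2, 3, 6], [4], [5]].

So P = [[1, 2, 3, 6], [4], [5]].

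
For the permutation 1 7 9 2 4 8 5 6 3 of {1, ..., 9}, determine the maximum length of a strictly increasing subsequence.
5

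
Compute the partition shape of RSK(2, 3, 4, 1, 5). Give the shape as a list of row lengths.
[4, 1]

Row-insert each entry into an empty tableau.

After inserting 2: P = [[2]].
After inserting 3: P = [[2, 3]].
After inserting 4: P = [[2, 3, 4]].
After inserting 1: P = [[1, 3, 4], [2]].
After inserting 5: P = [[1, 3, 4, 5], [2]].

The final insertion tableau P = [[1, 3, 4, 5], [2]] has shape [4, 1].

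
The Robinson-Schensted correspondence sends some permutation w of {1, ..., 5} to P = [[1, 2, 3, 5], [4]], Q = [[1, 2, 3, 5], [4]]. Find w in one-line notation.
1 2 4 3 5

Reverse the RSK construction: for i from n down to 1, find the cell of Q containing i, remove the entry at that cell from P, and reverse-bump it up through P; the value ejected from row 1 is w(i).

Step i=5: Q has 5 at row 1, column 4; remove that cell from P, ejecting 5. So w(5) = 5. P is now [[1, 2, 3], [4]].
Step i=4: Q has 4 at row 2, column 1; remove 4 from row 2 of P and reverse-bump: 4 enters row 1 and ejects 3. So w(4) = 3. P is now [[1, 2, 4]].
Step i=3: Q has 3 at row 1, column 3; remove that cell from P, ejecting 4. So w(3) = 4. P is now [[1, 2]].
Step i=2: Q has 2 at row 1, column 2; remove that cell from P, ejecting 2. So w(2) = 2. P is now [[1]].
Step i=1: Q has 1 at row 1, column 1; remove that cell from P, ejecting 1. So w(1) = 1. P is now [].

So w = 1 2 4 3 5.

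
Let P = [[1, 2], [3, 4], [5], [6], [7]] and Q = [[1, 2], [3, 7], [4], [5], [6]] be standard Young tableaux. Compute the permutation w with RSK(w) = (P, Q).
3 7 6 5 4 1 2

Reverse the RSK construction: for i from n down to 1, find the cell of Q containing i, remove the entry at that cell from P, and reverse-bump it up through P; the value ejected from row 1 is w(i).

Step i=7: Q has 7 at row 2, column 2; remove 4 from row 2 of P and reverse-bump: 4 enters row 1 and ejects 2. So w(7) = 2. P is now [[1, 4], [3], [5], [6], [7]].
Step i=6: Q has 6 at row 5, column 1; remove 7 from row 5 of P and reverse-bump: 7 enters row 4 and ejects 6; 6 enters row 3 and ejects 5; 5 enters row 2 and ejects 3; 3 enters row 1 and ejects 1. So w(6) = 1. P is now [[3, 4], [5], [6], [7]].
Step i=5: Q has 5 at row 4, column 1; remove 7 from row 4 of P and reverse-bump: 7 enters row 3 and ejects 6; 6 enters row 2 and ejects 5; 5 enters row 1 and ejects 4. So w(5) = 4. P is now [[3, 5], [6], [7]].
Step i=4: Q has 4 at row 3, column 1; remove 7 from row 3 of P and reverse-bump: 7 enters row 2 and ejects 6; 6 enters row 1 and ejects 5. So w(4) = 5. P is now [[3, 6], [7]].
Step i=3: Q has 3 at row 2, column 1; remove 7 from row 2 of P and reverse-bump: 7 enters row 1 and ejects 6. So w(3) = 6. P is now [[3, 7]].
Step i=2: Q has 2 at row 1, column 2; remove that cell from P, ejecting 7. So w(2) = 7. P is now [[3]].
Step i=1: Q has 1 at row 1, column 1; remove that cell from P, ejecting 3. So w(1) = 3. P is now [].

So w = 3 7 6 5 4 1 2.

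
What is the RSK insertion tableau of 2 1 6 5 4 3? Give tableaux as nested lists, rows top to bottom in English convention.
P = [[1, 3], [2, 4], [5], [6]]

Insert 2: appended to row 1. P = [[2]].
Insert 1: 1 bumps 2 from row 1; 2 starts row 2. P = [[1], [2]].
Insert 6: appended to row 1. P = [[1, 6], [2]].
Insert 5: 5 bumps 6 from row 1; 6 appends to row 2. P = [[1, 5], [2, 6]].
Insert 4: 4 bumps 5 from row 1; 5 bumps 6 from row 2; 6 starts row 3. P = [[1, 4], [2, 5], [6]].
Insert 3: 3 bumps 4 from row 1; 4 bumps 5 from row 2; 5 bumps 6 from row 3; 6 starts row 4. P = [[1, 3], [2, 4], [5], [6]].

So P = [[1, 3], [2, 4], [5], [6]].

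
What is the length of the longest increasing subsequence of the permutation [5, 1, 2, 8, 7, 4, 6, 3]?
4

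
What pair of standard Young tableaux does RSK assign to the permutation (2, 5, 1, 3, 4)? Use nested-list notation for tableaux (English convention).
Insert each entry of the permutation into P by Schensted row insertion, recording in Q the position of each new cell.

After inserting 2: P = [[2]].
After inserting 5: P = [[2, 5]].
After inserting 1: P = [[1, 5], [2]].
After inserting 3: P = [[1, 3], [2, 5]].
After inserting 4: P = [[1, 3, 4], [2, 5]].

So P = [[1, 3, 4], [2, 5]], Q = [[1, 2, 5], [3, 4]].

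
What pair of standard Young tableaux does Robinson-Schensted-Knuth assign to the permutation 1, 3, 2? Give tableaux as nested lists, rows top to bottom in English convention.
P = [[1, 2], [3]], Q = [[1, 2], [3]]

Insert each entry of the permutation into P by Schensted row insertion, recording in Q the position of each new cell.

Insert 1: appended to row 1. P = [[1]], Q = [[1]].
Insert 3: appended to row 1. P = [[1, 3]], Q = [[1, 2]].
Insert 2: 2 bumps 3 from row 1; 3 starts row 2. P = [[1, 2], [3]], Q = [[1, 2], [3]].

So P = [[1, 2], [3]], Q = [[1, 2], [3]].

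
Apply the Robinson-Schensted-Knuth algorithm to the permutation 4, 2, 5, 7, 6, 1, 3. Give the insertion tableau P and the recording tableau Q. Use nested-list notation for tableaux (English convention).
P = [[1, 3, 6], [2, 5], [4, 7]], Q = [[1, 3, 4], [2, 5], [6, 7]]

Insert each entry of the permutation into P by Schensted row insertion, recording in Q the position of each new cell.

After inserting 4: P = [[4]].
After inserting 2: P = [[2], [4]].
After inserting 5: P = [[2, 5], [4]].
After inserting 7: P = [[2, 5, 7], [4]].
After inserting 6: P = [[2, 5, 6], [4, 7]].
After inserting 1: P = [[1, 5, 6], [2, 7], [4]].
After inserting 3: P = [[1, 3, 6], [2, 5], [4, 7]].

So P = [[1, 3, 6], [2, 5], [4, 7]], Q = [[1, 3, 4], [2, 5], [6, 7]].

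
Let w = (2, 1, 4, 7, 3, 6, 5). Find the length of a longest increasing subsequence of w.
3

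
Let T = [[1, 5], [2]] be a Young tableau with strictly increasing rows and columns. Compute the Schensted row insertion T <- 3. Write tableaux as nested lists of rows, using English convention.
[[1, 3], [2, 5]]

In row 1, 3 replaces 5 (the leftmost entry greater than 3); 5 is bumped to row 2. 5 is appended to row 2. The new tableau is [[1, 3], [2, 5]].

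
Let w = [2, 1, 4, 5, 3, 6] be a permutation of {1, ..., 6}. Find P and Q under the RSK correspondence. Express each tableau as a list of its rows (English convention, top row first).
P = [[1, 3, 5, 6], [2, 4]], Q = [[1, 3, 4, 6], [2, 5]]

Insert each entry of the permutation into P by Schensted row insertion, recording in Q the position of each new cell.

Insert 2: appended to row 1. P = [[2]].
Insert 1: 1 bumps 2 from row 1; 2 starts row 2. P = [[1], [2]].
Insert 4: appended to row 1. P = [[1, 4], [2]].
Insert 5: appended to row 1. P = [[1, 4, 5], [2]].
Insert 3: 3 bumps 4 from row 1; 4 appends to row 2. P = [[1, 3, 5], [2, 4]].
Insert 6: appended to row 1. P = [[1, 3, 5, 6], [2, 4]].

So P = [[1, 3, 5, 6], [2, 4]], Q = [[1, 3, 4, 6], [2, 5]].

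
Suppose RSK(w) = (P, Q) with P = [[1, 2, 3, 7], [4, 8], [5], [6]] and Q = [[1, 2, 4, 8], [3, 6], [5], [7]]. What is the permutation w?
Reverse RSK: for i = n, n-1, ..., 1, locate i in Q, remove the corresponding corner cell from P, and reverse-bump its entry up through P; the value ejected from row 1 is w(i).

So w = 1 6 5 8 2 4 3 7.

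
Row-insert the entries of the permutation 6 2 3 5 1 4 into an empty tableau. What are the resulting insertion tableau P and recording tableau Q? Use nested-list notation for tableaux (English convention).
Insert each entry of the permutation into P by Schensted row insertion, recording in Q the position of each new cell.

Insert 6: appended to row 1. P = [[6]].
Insert 2: 2 bumps 6 from row 1; 6 starts row 2. P = [[2], [6]].
Insert 3: appended to row 1. P = [[2, 3], [6]].
Insert 5: appended to row 1. P = [[2, 3, 5], [6]].
Insert 1: 1 bumps 2 from row 1; 2 bumps 6 from row 2; 6 starts row 3. P = [[1, 3, 5], [2], [6]].
Insert 4: 4 bumps 5 from row 1; 5 appends to row 2. P = [[1, 3, 4], [2, 5], [6]].

So P = [[1, 3, 4], [2, 5], [6]], Q = [[1, 3, 4], [2, 6], [5]].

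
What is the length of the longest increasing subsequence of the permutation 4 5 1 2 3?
3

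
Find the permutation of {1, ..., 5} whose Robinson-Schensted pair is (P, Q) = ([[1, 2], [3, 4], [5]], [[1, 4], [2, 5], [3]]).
Reverse the RSK construction: for i from n down to 1, find the cell of Q containing i, remove the entry at that cell from P, and reverse-bump it up through P; the value ejected from row 1 is w(i).

Step i=5: Q has 5 at row 2, column 2; remove 4 from row 2 of P and reverse-bump: 4 enters row 1 and ejects 2. So w(5) = 2. P is now [[1, 4], [3], [5]].
Step i=4: Q has 4 at row 1, column 2; remove that cell from P, ejecting 4. So w(4) = 4. P is now [[1], [3], [5]].
Step i=3: Q has 3 at row 3, column 1; remove 5 from row 3 of P and reverse-bump: 5 enters row 2 and ejects 3; 3 enters row 1 and ejects 1. So w(3) = 1. P is now [[3], [5]].
Step i=2: Q has 2 at row 2, column 1; remove 5 from row 2 of P and reverse-bump: 5 enters row 1 and ejects 3. So w(2) = 3. P is now [[5]].
Step i=1: Q has 1 at row 1, column 1; remove that cell from P, ejecting 5. So w(1) = 5. P is now [].

So w = 5 3 1 4 2.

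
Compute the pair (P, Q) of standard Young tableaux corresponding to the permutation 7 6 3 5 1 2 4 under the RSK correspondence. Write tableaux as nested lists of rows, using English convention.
Insert each entry of the permutation into P by Schensted row insertion, recording in Q the position of each new cell.

After inserting 7: P = [[7]].
After inserting 6: P = [[6], [7]].
After inserting 3: P = [[3], [6], [7]].
After inserting 5: P = [[3, 5], [6], [7]].
After inserting 1: P = [[1, 5], [3], [6], [7]].
After inserting 2: P = [[1, 2], [3, 5], [6], [7]].
After inserting 4: P = [[1, 2, 4], [3, 5], [6], [7]].

So P = [[1, 2, 4], [3, 5], [6], [7]], Q = [[1, 4, 7], [2, 6], [3], [5]].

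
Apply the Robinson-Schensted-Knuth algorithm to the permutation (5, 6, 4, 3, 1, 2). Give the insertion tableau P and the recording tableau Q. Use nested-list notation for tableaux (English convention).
Insert each entry of the permutation into P by Schensted row insertion, recording in Q the position of each new cell.

Insert 5: appended to row 1. P = [[5]].
Insert 6: appended to row 1. P = [[5, 6]].
Insert 4: 4 bumps 5 from row 1; 5 starts row 2. P = [[4, 6], [5]].
Insert 3: 3 bumps 4 from row 1; 4 bumps 5 from row 2; 5 starts row 3. P = [[3, 6], [4], [5]].
Insert 1: 1 bumps 3 from row 1; 3 bumps 4 from row 2; 4 bumps 5 from row 3; 5 starts row 4. P = [[1, 6], [3], [4], [5]].
Insert 2: 2 bumps 6 from row 1; 6 appends to row 2. P = [[1, 2], [3, 6], [4], [5]].

So P = [[1, 2], [3, 6], [4], [5]], Q = [[1, 2], [3, 6], [4], [5]].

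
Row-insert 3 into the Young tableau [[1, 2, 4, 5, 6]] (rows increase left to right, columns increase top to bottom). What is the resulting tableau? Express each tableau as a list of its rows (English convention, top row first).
[[1, 2, 3, 5, 6], [4]]

In row 1, 3 replaces 4 (the leftmost entry greater than 3); 4 is bumped to row 2. 4 starts a new row 2. The new tableau is [[1, 2, 3, 5, 6], [4]].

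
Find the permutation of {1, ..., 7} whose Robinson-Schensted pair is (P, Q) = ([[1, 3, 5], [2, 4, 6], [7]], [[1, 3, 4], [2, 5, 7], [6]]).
2 1 4 7 6 3 5

Reverse the RSK construction: for i from n down to 1, find the cell of Q containing i, remove the entry at that cell from P, and reverse-bump it up through P; the value ejected from row 1 is w(i).

Step i=7: Q has 7 at row 2, column 3; remove 6 from row 2 of P and reverse-bump: 6 enters row 1 and ejects 5. So w(7) = 5. P is now [[1, 3, 6], [2, 4], [7]].
Step i=6: Q has 6 at row 3, column 1; remove 7 from row 3 of P and reverse-bump: 7 enters row 2 and ejects 4; 4 enters row 1 and ejects 3. So w(6) = 3. P is now [[1, 4, 6], [2, 7]].
Step i=5: Q has 5 at row 2, column 2; remove 7 from row 2 of P and reverse-bump: 7 enters row 1 and ejects 6. So w(5) = 6. P is now [[1, 4, 7], [2]].
Step i=4: Q has 4 at row 1, column 3; remove that cell from P, ejecting 7. So w(4) = 7. P is now [[1, 4], [2]].
Step i=3: Q has 3 at row 1, column 2; remove that cell from P, ejecting 4. So w(3) = 4. P is now [[1], [2]].
Step i=2: Q has 2 at row 2, column 1; remove 2 from row 2 of P and reverse-bump: 2 enters row 1 and ejects 1. So w(2) = 1. P is now [[2]].
Step i=1: Q has 1 at row 1, column 1; remove that cell from P, ejecting 2. So w(1) = 2. P is now [].

So w = 2 1 4 7 6 3 5.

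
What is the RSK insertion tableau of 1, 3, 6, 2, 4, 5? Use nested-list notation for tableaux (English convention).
Insert 1: appended to row 1. P = [[1]].
Insert 3: appended to row 1. P = [[1, 3]].
Insert 6: appended to row 1. P = [[1, 3, 6]].
Insert 2: 2 bumps 3 from row 1; 3 starts row 2. P = [[1, 2, 6], [3]].
Insert 4: 4 bumps 6 from row 1; 6 appends to row 2. P = [[1, 2, 4], [3, 6]].
Insert 5: appended to row 1. P = [[1, 2, 4, 5], [3, 6]].

So P = [[1, 2, 4, 5], [3, 6]].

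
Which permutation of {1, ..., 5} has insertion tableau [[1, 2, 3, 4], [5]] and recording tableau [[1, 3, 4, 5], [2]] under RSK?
Reverse the RSK construction: for i from n down to 1, find the cell of Q containing i, remove the entry at that cell from P, and reverse-bump it up through P; the value ejected from row 1 is w(i).

Step i=5: Q has 5 at row 1, column 4; remove that cell from P, ejecting 4. So w(5) = 4. P is now [[1, 2, 3], [5]].
Step i=4: Q has 4 at row 1, column 3; remove that cell from P, ejecting 3. So w(4) = 3. P is now [[1, 2], [5]].
Step i=3: Q has 3 at row 1, column 2; remove that cell from P, ejecting 2. So w(3) = 2. P is now [[1], [5]].
Step i=2: Q has 2 at row 2, column 1; remove 5 from row 2 of P and reverse-bump: 5 enters row 1 and ejects 1. So w(2) = 1. P is now [[5]].
Step i=1: Q has 1 at row 1, column 1; remove that cell from P, ejecting 5. So w(1) = 5. P is now [].

So w = 5 1 2 3 4.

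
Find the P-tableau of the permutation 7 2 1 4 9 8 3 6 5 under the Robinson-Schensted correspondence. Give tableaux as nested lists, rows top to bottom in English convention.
Insert 7: appended to row 1. P = [[7]].
Insert 2: 2 bumps 7 from row 1; 7 starts row 2. P = [[2], [7]].
Insert 1: 1 bumps 2 from row 1; 2 bumps 7 from row 2; 7 starts row 3. P = [[1], [2], [7]].
Insert 4: appended to row 1. P = [[1, 4], [2], [7]].
Insert 9: appended to row 1. P = [[1, 4, 9], [2], [7]].
Insert 8: 8 bumps 9 from row 1; 9 appends to row 2. P = [[1, 4, 8], [2, 9], [7]].
Insert 3: 3 bumps 4 from row 1; 4 bumps 9 from row 2; 9 appends to row 3. P = [[1, 3, 8], [2, 4], [7, 9]].
Insert 6: 6 bumps 8 from row 1; 8 appends to row 2. P = [[1, 3, 6], [2, 4, 8], [7, 9]].
Insert 5: 5 bumps 6 from row 1; 6 bumps 8 from row 2; 8 bumps 9 from row 3; 9 starts row 4. P = [[1, 3, 5], [2, 4, 6], [7, 8], [9]].

So P = [[1, 3, 5], [2, 4, 6], [7, 8], [9]].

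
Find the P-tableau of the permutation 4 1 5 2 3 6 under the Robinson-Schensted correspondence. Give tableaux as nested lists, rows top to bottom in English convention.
Insert 4: appended to row 1. P = [[4]].
Insert 1: 1 bumps 4 from row 1; 4 starts row 2. P = [[1], [4]].
Insert 5: appended to row 1. P = [[1, 5], [4]].
Insert 2: 2 bumps 5 from row 1; 5 appends to row 2. P = [[1, 2], [4, 5]].
Insert 3: appended to row 1. P = [[1, 2, 3], [4, 5]].
Insert 6: appended to row 1. P = [[1, 2, 3, 6], [4, 5]].

So P = [[1, 2, 3, 6], [4, 5]].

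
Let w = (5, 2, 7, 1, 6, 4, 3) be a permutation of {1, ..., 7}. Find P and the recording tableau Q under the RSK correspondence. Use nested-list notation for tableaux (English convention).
Insert each entry of the permutation into P by Schensted row insertion, recording in Q the position of each new cell.

Insert 5: appended to row 1. P = [[5]].
Insert 2: 2 bumps 5 from row 1; 5 starts row 2. P = [[2], [5]].
Insert 7: appended to row 1. P = [[2, 7], [5]].
Insert 1: 1 bumps 2 from row 1; 2 bumps 5 from row 2; 5 starts row 3. P = [[1, 7], [2], [5]].
Insert 6: 6 bumps 7 from row 1; 7 appends to row 2. P = [[1, 6], [2, 7], [5]].
Insert 4: 4 bumps 6 from row 1; 6 bumps 7 from row 2; 7 appends to row 3. P = [[1, 4], [2, 6], [5, 7]].
Insert 3: 3 bumps 4 from row 1; 4 bumps 6 from row 2; 6 bumps 7 from row 3; 7 starts row 4. P = [[1, 3], [2, 4], [5, 6], [7]].

So P = [[1, 3], [2, 4], [5, 6], [7]], Q = [[1, 3], [2, 5], [4, 6], [7]].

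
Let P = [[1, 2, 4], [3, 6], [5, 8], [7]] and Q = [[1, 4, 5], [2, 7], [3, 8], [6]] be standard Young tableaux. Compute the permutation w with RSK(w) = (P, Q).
Reverse the RSK construction: for i from n down to 1, find the cell of Q containing i, remove the entry at that cell from P, and reverse-bump it up through P; the value ejected from row 1 is w(i).

Step i=8: Q has 8 at row 3, column 2; remove 8 from row 3 of P and reverse-bump: 8 enters row 2 and ejects 6; 6 enters row 1 and ejects 4. So w(8) = 4. P is now [[1, 2, 6], [3, 8], [5], [7]].
Step i=7: Q has 7 at row 2, column 2; remove 8 from row 2 of P and reverse-bump: 8 enters row 1 and ejects 6. So w(7) = 6. P is now [[1, 2, 8], [3], [5], [7]].
Step i=6: Q has 6 at row 4, column 1; remove 7 from row 4 of P and reverse-bump: 7 enters row 3 and ejects 5; 5 enters row 2 and ejects 3; 3 enters row 1 and ejects 2. So w(6) = 2. P is now [[1, 3, 8], [5], [7]].
Step i=5: Q has 5 at row 1, column 3; remove that cell from P, ejecting 8. So w(5) = 8. P is now [[1, 3], [5], [7]].
Step i=4: Q has 4 at row 1, column 2; remove that cell from P, ejecting 3. So w(4) = 3. P is now [[1], [5], [7]].
Step i=3: Q has 3 at row 3, column 1; remove 7 from row 3 of P and reverse-bump: 7 enters row 2 and ejects 5; 5 enters row 1 and ejects 1. So w(3) = 1. P is now [[5], [7]].
Step i=2: Q has 2 at row 2, column 1; remove 7 from row 2 of P and reverse-bump: 7 enters row 1 and ejects 5. So w(2) = 5. P is now [[7]].
Step i=1: Q has 1 at row 1, column 1; remove that cell from P, ejecting 7. So w(1) = 7. P is now [].

So w = 7 5 1 3 8 2 6 4.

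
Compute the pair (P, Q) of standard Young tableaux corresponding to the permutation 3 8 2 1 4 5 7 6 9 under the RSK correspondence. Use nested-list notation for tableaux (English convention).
P = [[1, 4, 5, 6, 9], [2, 7], [3, 8]], Q = [[1, 2, 6, 7, 9], [3, 5], [4, 8]]

Insert each entry of the permutation into P by Schensted row insertion, recording in Q the position of each new cell.

Insert 3: appended to row 1. P = [[3]].
Insert 8: appended to row 1. P = [[3, 8]].
Insert 2: 2 bumps 3 from row 1; 3 starts row 2. P = [[2, 8], [3]].
Insert 1: 1 bumps 2 from row 1; 2 bumps 3 from row 2; 3 starts row 3. P = [[1, 8], [2], [3]].
Insert 4: 4 bumps 8 from row 1; 8 appends to row 2. P = [[1, 4], [2, 8], [3]].
Insert 5: appended to row 1. P = [[1, 4, 5], [2, 8], [3]].
Insert 7: appended to row 1. P = [[1, 4, 5, 7], [2, 8], [3]].
Insert 6: 6 bumps 7 from row 1; 7 bumps 8 from row 2; 8 appends to row 3. P = [[1, 4, 5, 6], [2, 7], [3, 8]].
Insert 9: appended to row 1. P = [[1, 4, 5, 6, 9], [2, 7], [3, 8]].

So P = [[1, 4, 5, 6, 9], [2, 7], [3, 8]], Q = [[1, 2, 6, 7, 9], [3, 5], [4, 8]].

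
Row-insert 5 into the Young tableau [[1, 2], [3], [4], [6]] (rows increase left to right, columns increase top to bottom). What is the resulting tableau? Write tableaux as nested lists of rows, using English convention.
[[1, 2, 5], [3], [4], [6]]

5 is larger than every entry of row 1, so it is appended to row 1. The new tableau is [[1, 2, 5], [3], [4], [6]].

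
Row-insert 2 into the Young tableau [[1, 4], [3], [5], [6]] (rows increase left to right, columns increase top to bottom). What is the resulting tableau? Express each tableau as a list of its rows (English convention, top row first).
In row 1, 2 replaces 4 (the leftmost entry greater than 2); 4 is bumped to row 2. 4 is appended to row 2. The new tableau is [[1, 2], [3, 4], [5], [6]].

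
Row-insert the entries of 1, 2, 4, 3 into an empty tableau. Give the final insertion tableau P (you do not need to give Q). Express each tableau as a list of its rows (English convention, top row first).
P = [[1, 2, 3], [4]]

After inserting 1: P = [[1]].
After inserting 2: P = [[1, 2]].
After inserting 4: P = [[1, 2, 4]].
After inserting 3: P = [[1, 2, 3], [4]].

So P = [[1, 2, 3], [4]].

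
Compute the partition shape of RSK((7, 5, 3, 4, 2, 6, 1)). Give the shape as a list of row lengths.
Row-insert each entry into an empty tableau.

After inserting 7: P = [[7]].
After inserting 5: P = [[5], [7]].
After inserting 3: P = [[3], [5], [7]].
After inserting 4: P = [[3, 4], [5], [7]].
After inserting 2: P = [[2, 4], [3], [5], [7]].
After inserting 6: P = [[2, 4, 6], [3], [5], [7]].
After inserting 1: P = [[1, 4, 6], [2], [3], [5], [7]].

The final insertion tableau P = [[1, 4, 6], [2], [3], [5], [7]] has shape [3, 1, 1, 1, 1].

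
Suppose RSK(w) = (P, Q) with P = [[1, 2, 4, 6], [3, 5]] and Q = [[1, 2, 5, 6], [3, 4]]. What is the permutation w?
Reverse RSK: for i = n, n-1, ..., 1, locate i in Q, remove the corresponding corner cell from P, and reverse-bump its entry up through P; the value ejected from row 1 is w(i).

So w = 3 5 1 2 4 6.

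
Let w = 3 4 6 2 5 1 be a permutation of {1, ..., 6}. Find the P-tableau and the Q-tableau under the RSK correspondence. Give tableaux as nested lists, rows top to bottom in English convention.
Insert each entry of the permutation into P by Schensted row insertion, recording in Q the position of each new cell.

Insert 3: appended to row 1. P = [[3]], Q = [[1]].
Insert 4: appended to row 1. P = [[3, 4]], Q = [[1, 2]].
Insert 6: appended to row 1. P = [[3, 4, 6]], Q = [[1, 2, 3]].
Insert 2: 2 bumps 3 from row 1; 3 starts row 2. P = [[2, 4, 6], [3]], Q = [[1, 2, 3], [4]].
Insert 5: 5 bumps 6 from row 1; 6 appends to row 2. P = [[2, 4, 5], [3, 6]], Q = [[1, 2, 3], [4, 5]].
Insert 1: 1 bumps 2 from row 1; 2 bumps 3 from row 2; 3 starts row 3. P = [[1, 4, 5], [2, 6], [3]], Q = [[1, 2, 3], [4, 5], [6]].

So P = [[1, 4, 5], [2, 6], [3]], Q = [[1, 2, 3], [4, 5], [6]].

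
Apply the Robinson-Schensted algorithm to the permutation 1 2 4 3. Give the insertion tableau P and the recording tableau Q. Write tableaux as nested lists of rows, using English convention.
P = [[1, 2, 3], [4]], Q = [[1, 2, 3], [4]]

Insert each entry of the permutation into P by Schensted row insertion, recording in Q the position of each new cell.

Insert 1: appended to row 1. P = [[1]], Q = [[1]].
Insert 2: appended to row 1. P = [[1, 2]], Q = [[1, 2]].
Insert 4: appended to row 1. P = [[1, 2, 4]], Q = [[1, 2, 3]].
Insert 3: 3 bumps 4 from row 1; 4 starts row 2. P = [[1, 2, 3], [4]], Q = [[1, 2, 3], [4]].

So P = [[1, 2, 3], [4]], Q = [[1, 2, 3], [4]].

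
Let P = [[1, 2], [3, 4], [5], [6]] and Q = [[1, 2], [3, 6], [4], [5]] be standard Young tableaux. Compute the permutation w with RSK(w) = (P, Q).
Reverse the RSK construction: for i from n down to 1, find the cell of Q containing i, remove the entry at that cell from P, and reverse-bump it up through P; the value ejected from row 1 is w(i).

Step i=6: Q has 6 at row 2, column 2; remove 4 from row 2 of P and reverse-bump: 4 enters row 1 and ejects 2. So w(6) = 2. P is now [[1, 4], [3], [5], [6]].
Step i=5: Q has 5 at row 4, column 1; remove 6 from row 4 of P and reverse-bump: 6 enters row 3 and ejects 5; 5 enters row 2 and ejects 3; 3 enters row 1 and ejects 1. So w(5) = 1. P is now [[3, 4], [5], [6]].
Step i=4: Q has 4 at row 3, column 1; remove 6 from row 3 of P and reverse-bump: 6 enters row 2 and ejects 5; 5 enters row 1 and ejects 4. So w(4) = 4. P is now [[3, 5], [6]].
Step i=3: Q has 3 at row 2, column 1; remove 6 from row 2 of P and reverse-bump: 6 enters row 1 and ejects 5. So w(3) = 5. P is now [[3, 6]].
Step i=2: Q has 2 at row 1, column 2; remove that cell from P, ejecting 6. So w(2) = 6. P is now [[3]].
Step i=1: Q has 1 at row 1, column 1; remove that cell from P, ejecting 3. So w(1) = 3. P is now [].

So w = 3 6 5 4 1 2.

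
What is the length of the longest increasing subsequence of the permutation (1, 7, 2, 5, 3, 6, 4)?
4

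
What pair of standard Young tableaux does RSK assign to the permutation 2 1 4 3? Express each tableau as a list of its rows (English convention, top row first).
Insert each entry of the permutation into P by Schensted row insertion, recording in Q the position of each new cell.

After inserting 2: P = [[2]].
After inserting 1: P = [[1], [2]].
After inserting 4: P = [[1, 4], [2]].
After inserting 3: P = [[1, 3], [2, 4]].

So P = [[1, 3], [2, 4]], Q = [[1, 3], [2, 4]].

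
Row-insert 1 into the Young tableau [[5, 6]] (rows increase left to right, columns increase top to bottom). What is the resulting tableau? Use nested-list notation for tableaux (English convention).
In row 1, 1 replaces 5 (the leftmost entry greater than 1); 5 is bumped to row 2. 5 starts a new row 2. The new tableau is [[1, 6], [5]].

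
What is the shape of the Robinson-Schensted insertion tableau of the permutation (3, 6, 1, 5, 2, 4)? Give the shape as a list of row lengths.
RSK row insertion gives P = [[1, 2, 4], [3, 5], [6]], which has shape [3, 2, 1].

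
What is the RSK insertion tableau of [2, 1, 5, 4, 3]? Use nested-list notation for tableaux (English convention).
Insert 2: appended to row 1. P = [[2]].
Insert 1: 1 bumps 2 from row 1; 2 starts row 2. P = [[1], [2]].
Insert 5: appended to row 1. P = [[1, 5], [2]].
Insert 4: 4 bumps 5 from row 1; 5 appends to row 2. P = [[1, 4], [2, 5]].
Insert 3: 3 bumps 4 from row 1; 4 bumps 5 from row 2; 5 starts row 3. P = [[1, 3], [2, 4], [5]].

So P = [[1, 3], [2, 4], [5]].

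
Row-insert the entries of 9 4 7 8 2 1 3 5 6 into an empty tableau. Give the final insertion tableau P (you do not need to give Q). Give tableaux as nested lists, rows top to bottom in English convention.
Insert 9: appended to row 1. P = [[9]].
Insert 4: 4 bumps 9 from row 1; 9 starts row 2. P = [[4], [9]].
Insert 7: appended to row 1. P = [[4, 7], [9]].
Insert 8: appended to row 1. P = [[4, 7, 8], [9]].
Insert 2: 2 bumps 4 from row 1; 4 bumps 9 from row 2; 9 starts row 3. P = [[2, 7, 8], [4], [9]].
Insert 1: 1 bumps 2 from row 1; 2 bumps 4 from row 2; 4 bumps 9 from row 3; 9 starts row 4. P = [[1, 7, 8], [2], [4], [9]].
Insert 3: 3 bumps 7 from row 1; 7 appends to row 2. P = [[1, 3, 8], [2, 7], [4], [9]].
Insert 5: 5 bumps 8 from row 1; 8 appends to row 2. P = [[1, 3, 5], [2, 7, 8], [4], [9]].
Insert 6: appended to row 1. P = [[1, 3, 5, 6], [2, 7, 8], [4], [9]].

So P = [[1, 3, 5, 6], [2, 7, 8], [4], [9]].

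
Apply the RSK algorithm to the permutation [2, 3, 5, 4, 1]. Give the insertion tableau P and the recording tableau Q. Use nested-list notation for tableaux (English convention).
P = [[1, 3, 4], [2], [5]], Q = [[1, 2, 3], [4], [5]]

Insert each entry of the permutation into P by Schensted row insertion, recording in Q the position of each new cell.

Insert 2: appended to row 1. P = [[2]], Q = [[1]].
Insert 3: appended to row 1. P = [[2, 3]], Q = [[1, 2]].
Insert 5: appended to row 1. P = [[2, 3, 5]], Q = [[1, 2, 3]].
Insert 4: 4 bumps 5 from row 1; 5 starts row 2. P = [[2, 3, 4], [5]], Q = [[1, 2, 3], [4]].
Insert 1: 1 bumps 2 from row 1; 2 bumps 5 from row 2; 5 starts row 3. P = [[1, 3, 4], [2], [5]], Q = [[1, 2, 3], [4], [5]].

So P = [[1, 3, 4], [2], [5]], Q = [[1, 2, 3], [4], [5]].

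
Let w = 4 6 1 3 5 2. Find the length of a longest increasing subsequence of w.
3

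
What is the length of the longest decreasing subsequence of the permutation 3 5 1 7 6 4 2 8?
4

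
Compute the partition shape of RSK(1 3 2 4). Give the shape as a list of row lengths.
RSK row insertion gives P = [[1, 2, 4], [3]], which has shape [3, 1].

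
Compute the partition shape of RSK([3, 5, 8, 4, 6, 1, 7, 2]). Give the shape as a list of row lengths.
[4, 2, 2]

Row-insert each entry into an empty tableau.

After inserting 3: P = [[3]].
After inserting 5: P = [[3, 5]].
After inserting 8: P = [[3, 5, 8]].
After inserting 4: P = [[3, 4, 8], [5]].
After inserting 6: P = [[3, 4, 6], [5, 8]].
After inserting 1: P = [[1, 4, 6], [3, 8], [5]].
After inserting 7: P = [[1, 4, 6, 7], [3, 8], [5]].
After inserting 2: P = [[1, 2, 6, 7], [3, 4], [5, 8]].

The final insertion tableau P = [[1, 2, 6, 7], [3, 4], [5, 8]] has shape [4, 2, 2].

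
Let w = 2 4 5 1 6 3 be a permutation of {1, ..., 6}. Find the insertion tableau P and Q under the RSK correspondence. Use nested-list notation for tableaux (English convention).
P = [[1, 3, 5, 6], [2, 4]], Q = [[1, 2, 3, 5], [4, 6]]

Insert each entry of the permutation into P by Schensted row insertion, recording in Q the position of each new cell.

Insert 2: appended to row 1. P = [[2]].
Insert 4: appended to row 1. P = [[2, 4]].
Insert 5: appended to row 1. P = [[2, 4, 5]].
Insert 1: 1 bumps 2 from row 1; 2 starts row 2. P = [[1, 4, 5], [2]].
Insert 6: appended to row 1. P = [[1, 4, 5, 6], [2]].
Insert 3: 3 bumps 4 from row 1; 4 appends to row 2. P = [[1, 3, 5, 6], [2, 4]].

So P = [[1, 3, 5, 6], [2, 4]], Q = [[1, 2, 3, 5], [4, 6]].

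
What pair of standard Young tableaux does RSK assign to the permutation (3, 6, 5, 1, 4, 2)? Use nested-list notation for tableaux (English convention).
Insert each entry of the permutation into P by Schensted row insertion, recording in Q the position of each new cell.

Insert 3: appended to row 1. P = [[3]].
Insert 6: appended to row 1. P = [[3, 6]].
Insert 5: 5 bumps 6 from row 1; 6 starts row 2. P = [[3, 5], [6]].
Insert 1: 1 bumps 3 from row 1; 3 bumps 6 from row 2; 6 starts row 3. P = [[1, 5], [3], [6]].
Insert 4: 4 bumps 5 from row 1; 5 appends to row 2. P = [[1, 4], [3, 5], [6]].
Insert 2: 2 bumps 4 from row 1; 4 bumps 5 from row 2; 5 bumps 6 from row 3; 6 starts row 4. P = [[1, 2], [3, 4], [5], [6]].

So P = [[1, 2], [3, 4], [5], [6]], Q = [[1, 2], [3, 5], [4], [6]].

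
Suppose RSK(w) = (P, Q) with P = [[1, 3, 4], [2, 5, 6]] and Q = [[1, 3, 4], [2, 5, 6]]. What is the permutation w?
Reverse the RSK construction: for i from n down to 1, find the cell of Q containing i, remove the entry at that cell from P, and reverse-bump it up through P; the value ejected from row 1 is w(i).

Step i=6: Q has 6 at row 2, column 3; remove 6 from row 2 of P and reverse-bump: 6 enters row 1 and ejects 4. So w(6) = 4. P is now [[1, 3, 6], [2, 5]].
Step i=5: Q has 5 at row 2, column 2; remove 5 from row 2 of P and reverse-bump: 5 enters row 1 and ejects 3. So w(5) = 3. P is now [[1, 5, 6], [2]].
Step i=4: Q has 4 at row 1, column 3; remove that cell from P, ejecting 6. So w(4) = 6. P is now [[1, 5], [2]].
Step i=3: Q has 3 at row 1, column 2; remove that cell from P, ejecting 5. So w(3) = 5. P is now [[1], [2]].
Step i=2: Q has 2 at row 2, column 1; remove 2 from row 2 of P and reverse-bump: 2 enters row 1 and ejects 1. So w(2) = 1. P is now [[2]].
Step i=1: Q has 1 at row 1, column 1; remove that cell from P, ejecting 2. So w(1) = 2. P is now [].

So w = 2 1 5 6 3 4.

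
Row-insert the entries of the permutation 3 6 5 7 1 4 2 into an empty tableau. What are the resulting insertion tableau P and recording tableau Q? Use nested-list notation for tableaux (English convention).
P = [[1, 2, 7], [3, 4], [5], [6]], Q = [[1, 2, 4], [3, 6], [5], [7]]

Insert each entry of the permutation into P by Schensted row insertion, recording in Q the position of each new cell.

Insert 3: appended to row 1. P = [[3]].
Insert 6: appended to row 1. P = [[3, 6]].
Insert 5: 5 bumps 6 from row 1; 6 starts row 2. P = [[3, 5], [6]].
Insert 7: appended to row 1. P = [[3, 5, 7], [6]].
Insert 1: 1 bumps 3 from row 1; 3 bumps 6 from row 2; 6 starts row 3. P = [[1, 5, 7], [3], [6]].
Insert 4: 4 bumps 5 from row 1; 5 appends to row 2. P = [[1, 4, 7], [3, 5], [6]].
Insert 2: 2 bumps 4 from row 1; 4 bumps 5 from row 2; 5 bumps 6 from row 3; 6 starts row 4. P = [[1, 2, 7], [3, 4], [5], [6]].

So P = [[1, 2, 7], [3, 4], [5], [6]], Q = [[1, 2, 4], [3, 6], [5], [7]].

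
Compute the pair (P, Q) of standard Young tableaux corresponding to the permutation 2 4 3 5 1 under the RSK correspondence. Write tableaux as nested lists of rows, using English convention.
Insert each entry of the permutation into P by Schensted row insertion, recording in Q the position of each new cell.

Insert 2: appended to row 1. P = [[2]].
Insert 4: appended to row 1. P = [[2, 4]].
Insert 3: 3 bumps 4 from row 1; 4 starts row 2. P = [[2, 3], [4]].
Insert 5: appended to row 1. P = [[2, 3, 5], [4]].
Insert 1: 1 bumps 2 from row 1; 2 bumps 4 from row 2; 4 starts row 3. P = [[1, 3, 5], [2], [4]].

So P = [[1, 3, 5], [2], [4]], Q = [[1, 2, 4], [3], [5]].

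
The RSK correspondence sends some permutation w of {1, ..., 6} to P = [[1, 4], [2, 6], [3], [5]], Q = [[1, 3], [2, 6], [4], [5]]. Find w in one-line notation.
5 3 6 2 1 4

Reverse RSK: for i = n, n-1, ..., 1, locate i in Q, remove the corresponding corner cell from P, and reverse-bump its entry up through P; the value ejected from row 1 is w(i).

So w = 5 3 6 2 1 4.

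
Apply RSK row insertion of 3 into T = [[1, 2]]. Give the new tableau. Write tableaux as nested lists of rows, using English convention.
[[1, 2, 3]]

3 is larger than every entry of row 1, so it is appended to row 1. The new tableau is [[1, 2, 3]].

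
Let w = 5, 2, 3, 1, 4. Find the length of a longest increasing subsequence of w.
3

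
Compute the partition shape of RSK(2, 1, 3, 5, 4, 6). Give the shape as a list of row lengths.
[4, 2]

Row-insert each entry into an empty tableau.

After inserting 2: P = [[2]].
After inserting 1: P = [[1], [2]].
After inserting 3: P = [[1, 3], [2]].
After inserting 5: P = [[1, 3, 5], [2]].
After inserting 4: P = [[1, 3, 4], [2, 5]].
After inserting 6: P = [[1, 3, 4, 6], [2, 5]].

The final insertion tableau P = [[1, 3, 4, 6], [2, 5]] has shape [4, 2].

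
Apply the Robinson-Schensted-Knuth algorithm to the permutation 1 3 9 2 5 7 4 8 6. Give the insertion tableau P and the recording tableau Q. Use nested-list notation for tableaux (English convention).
Insert each entry of the permutation into P by Schensted row insertion, recording in Q the position of each new cell.

Insert 1: appended to row 1. P = [[1]].
Insert 3: appended to row 1. P = [[1, 3]].
Insert 9: appended to row 1. P = [[1, 3, 9]].
Insert 2: 2 bumps 3 from row 1; 3 starts row 2. P = [[1, 2, 9], [3]].
Insert 5: 5 bumps 9 from row 1; 9 appends to row 2. P = [[1, 2, 5], [3, 9]].
Insert 7: appended to row 1. P = [[1, 2, 5, 7], [3, 9]].
Insert 4: 4 bumps 5 from row 1; 5 bumps 9 from row 2; 9 starts row 3. P = [[1, 2, 4, 7], [3, 5], [9]].
Insert 8: appended to row 1. P = [[1, 2, 4, 7, 8], [3, 5], [9]].
Insert 6: 6 bumps 7 from row 1; 7 appends to row 2. P = [[1, 2, 4, 6, 8], [3, 5, 7], [9]].

So P = [[1, 2, 4, 6, 8], [3, 5, 7], [9]], Q = [[1, 2, 3, 6, 8], [4, 5, 9], [7]].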